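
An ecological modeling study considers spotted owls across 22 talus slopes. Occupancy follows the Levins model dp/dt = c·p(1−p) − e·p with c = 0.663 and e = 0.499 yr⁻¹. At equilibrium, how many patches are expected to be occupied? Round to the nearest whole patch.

5

p* = 1 − e/c = 1 − 0.499/0.663 = 0.2474.
Expected occupied patches = N × p* = 22 × 0.2474 = 5.44 ≈ 5.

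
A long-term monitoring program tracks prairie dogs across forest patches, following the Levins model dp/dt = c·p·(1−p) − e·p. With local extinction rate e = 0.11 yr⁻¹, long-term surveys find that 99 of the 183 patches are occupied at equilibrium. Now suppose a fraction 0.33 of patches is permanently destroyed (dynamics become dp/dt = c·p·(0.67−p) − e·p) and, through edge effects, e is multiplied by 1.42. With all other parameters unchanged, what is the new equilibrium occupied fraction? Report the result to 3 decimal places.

Observed p* = 99/183 = 0.54098.
Balance c(1−p*) = e gives c = e/(1 − 0.54098) = 0.11/0.45902 = 0.23964.
New p* = 0.67 − e/c = 0.67 − 0.15620/0.23964 = 0.01819.

0.018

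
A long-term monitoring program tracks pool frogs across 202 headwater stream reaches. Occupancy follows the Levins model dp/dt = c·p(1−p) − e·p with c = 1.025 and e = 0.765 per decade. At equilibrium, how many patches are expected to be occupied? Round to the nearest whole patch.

51

p* = 1 − e/c = 1 − 0.765/1.025 = 0.2537.
Expected occupied patches = N × p* = 202 × 0.2537 = 51.24 ≈ 51.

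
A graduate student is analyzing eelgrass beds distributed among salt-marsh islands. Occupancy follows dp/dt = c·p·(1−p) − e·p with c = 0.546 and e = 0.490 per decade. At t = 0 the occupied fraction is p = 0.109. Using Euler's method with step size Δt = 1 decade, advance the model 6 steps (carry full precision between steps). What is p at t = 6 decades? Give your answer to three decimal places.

0.107

Update rule: p ← p + [c·p·(1−p) − e·p]·Δt with Δt = 1.
step 1: Δp = -0.00038, p = 0.10862
step 2: Δp = -0.00036, p = 0.10826
step 3: Δp = -0.00034, p = 0.10792
step 4: Δp = -0.00032, p = 0.10761
step 5: Δp = -0.00030, p = 0.10731
step 6: Δp = -0.00028, p = 0.10703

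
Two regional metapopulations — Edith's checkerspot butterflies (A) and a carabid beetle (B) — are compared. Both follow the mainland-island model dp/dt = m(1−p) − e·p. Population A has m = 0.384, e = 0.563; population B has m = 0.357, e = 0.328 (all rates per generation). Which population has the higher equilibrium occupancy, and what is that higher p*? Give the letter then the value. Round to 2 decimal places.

A: p*_A = m/(m+e) = 0.384/0.9470 = 0.4055.
B: p*_B = 0.357/0.6850 = 0.5212.
B is higher at 0.5212.

B, 0.52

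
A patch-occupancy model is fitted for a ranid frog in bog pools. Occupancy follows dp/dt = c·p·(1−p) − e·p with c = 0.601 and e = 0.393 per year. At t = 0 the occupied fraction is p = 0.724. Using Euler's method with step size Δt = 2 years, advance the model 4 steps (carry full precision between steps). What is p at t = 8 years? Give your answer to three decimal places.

Update rule: p ← p + [c·p·(1−p) − e·p]·Δt with Δt = 2.
p: 0.72400 → 0.39512  (Δp = -0.32888)
p: 0.39512 → 0.37184  (Δp = -0.02329)
p: 0.37184 → 0.36033  (Δp = -0.01151)
p: 0.36033 → 0.35416  (Δp = -0.00617)

0.354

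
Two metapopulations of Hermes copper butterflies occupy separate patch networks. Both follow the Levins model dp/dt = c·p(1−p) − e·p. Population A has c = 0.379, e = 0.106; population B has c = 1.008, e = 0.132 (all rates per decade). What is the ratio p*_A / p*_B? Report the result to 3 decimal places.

A: p*_A = 1 − 0.106/0.379 = 0.7203.
B: p*_B = 1 − 0.132/1.008 = 0.8690.
p*_A / p*_B = 0.7203/0.8690 = 0.8289.

0.829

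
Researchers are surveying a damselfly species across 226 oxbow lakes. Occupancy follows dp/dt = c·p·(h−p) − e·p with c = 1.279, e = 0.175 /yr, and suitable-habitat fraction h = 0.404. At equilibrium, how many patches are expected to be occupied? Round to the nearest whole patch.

60

p* = h − e/c = 0.404 − 0.1368 = 0.2672.
Expected occupied patches = N × p* = 226 × 0.2672 = 60.38 ≈ 60.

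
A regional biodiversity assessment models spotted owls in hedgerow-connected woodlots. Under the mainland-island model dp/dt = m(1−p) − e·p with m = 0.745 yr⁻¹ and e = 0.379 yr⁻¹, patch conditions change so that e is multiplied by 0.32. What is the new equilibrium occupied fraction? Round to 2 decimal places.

0.86

Before: p* = 0.745/(0.745+0.379) = 0.6628.
After: m = 0.745, e = 0.12128; p* = 0.745/0.8663 = 0.8600.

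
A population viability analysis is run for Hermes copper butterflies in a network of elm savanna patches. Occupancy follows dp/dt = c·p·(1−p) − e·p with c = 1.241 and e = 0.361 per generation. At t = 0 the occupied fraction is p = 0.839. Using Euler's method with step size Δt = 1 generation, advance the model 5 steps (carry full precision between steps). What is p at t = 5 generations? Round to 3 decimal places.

0.709

Update rule: p ← p + [c·p·(1−p) − e·p]·Δt with Δt = 1.
t = 1: p = 0.83900 + (-0.13525) = 0.70375
t = 2: p = 0.70375 + (+0.00467) = 0.70843
t = 3: p = 0.70843 + (+0.00060) = 0.70902
t = 4: p = 0.70902 + (+0.00007) = 0.70910
t = 5: p = 0.70910 + (+0.00001) = 0.70910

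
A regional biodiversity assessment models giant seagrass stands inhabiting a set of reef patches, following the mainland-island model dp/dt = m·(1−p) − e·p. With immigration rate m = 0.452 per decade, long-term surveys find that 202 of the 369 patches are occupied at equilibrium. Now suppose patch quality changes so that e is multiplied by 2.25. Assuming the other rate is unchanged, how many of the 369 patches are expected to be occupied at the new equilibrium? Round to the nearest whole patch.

Observed p* = 202/369 = 0.54743.
Balance m(1−p*) = e·p* gives e = m(1−p*)/p* = 0.452×0.45257/0.54743 = 0.37368.
New p* = m/(m+e) = 0.45200/(0.45200+0.84078) = 0.34963.
Expected occupied = 369 × 0.34963 = 129.01 ≈ 129.

129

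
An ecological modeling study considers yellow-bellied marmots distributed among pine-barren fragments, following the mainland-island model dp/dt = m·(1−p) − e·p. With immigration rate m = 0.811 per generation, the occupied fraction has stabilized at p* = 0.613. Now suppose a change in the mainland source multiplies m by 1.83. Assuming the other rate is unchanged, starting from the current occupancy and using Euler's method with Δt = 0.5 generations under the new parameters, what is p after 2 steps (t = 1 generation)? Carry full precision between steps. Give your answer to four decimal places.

0.7435

Balance m(1−p*) = e·p* gives e = m(1−p*)/p* = 0.811×0.38700/0.61300 = 0.51200.
Starting from p₀ = 0.61300; update p ← p + (dp/dt)·Δt with the new parameters.
step 1: Δp = +0.13025, p = 0.74325
step 2: Δp = +0.00025, p = 0.74350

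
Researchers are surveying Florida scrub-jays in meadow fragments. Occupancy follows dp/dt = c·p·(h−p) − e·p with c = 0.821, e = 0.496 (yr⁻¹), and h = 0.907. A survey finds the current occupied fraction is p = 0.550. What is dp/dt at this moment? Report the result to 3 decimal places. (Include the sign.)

Colonization term: c·p·(h−p) = 0.821×0.550×0.3570 = 0.16120.
Extinction term: e·p = 0.27280.
dp/dt = 0.16120 − 0.27280 = -0.11160.

-0.112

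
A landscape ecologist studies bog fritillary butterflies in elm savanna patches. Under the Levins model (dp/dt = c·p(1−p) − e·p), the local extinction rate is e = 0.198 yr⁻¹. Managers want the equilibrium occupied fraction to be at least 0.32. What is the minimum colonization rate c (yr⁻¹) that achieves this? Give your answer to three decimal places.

0.291

p* = 1 − e/c ≥ 0.32 requires e/c ≤ 0.6800, i.e. c ≥ e/0.6800.
c_min = 0.198/0.6800 = 0.2912.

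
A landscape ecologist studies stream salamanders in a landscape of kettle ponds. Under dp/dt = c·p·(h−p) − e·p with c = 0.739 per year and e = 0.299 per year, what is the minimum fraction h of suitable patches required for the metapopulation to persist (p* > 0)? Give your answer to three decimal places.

p* = h − e/c is positive only when h > e/c.
h_min = e/c = 0.299/0.739 = 0.4046.

0.405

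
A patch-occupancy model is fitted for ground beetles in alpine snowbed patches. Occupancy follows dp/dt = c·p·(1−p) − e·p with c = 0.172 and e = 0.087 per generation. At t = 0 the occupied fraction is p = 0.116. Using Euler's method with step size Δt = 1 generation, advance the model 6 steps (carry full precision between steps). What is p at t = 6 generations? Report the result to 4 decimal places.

Update rule: p ← p + [c·p·(1−p) − e·p]·Δt with Δt = 1.
step 1: Δp = +0.00755, p = 0.12355
step 2: Δp = +0.00788, p = 0.13142
step 3: Δp = +0.00820, p = 0.13962
step 4: Δp = +0.00851, p = 0.14814
step 5: Δp = +0.00882, p = 0.15695
step 6: Δp = +0.00910, p = 0.16606

0.1661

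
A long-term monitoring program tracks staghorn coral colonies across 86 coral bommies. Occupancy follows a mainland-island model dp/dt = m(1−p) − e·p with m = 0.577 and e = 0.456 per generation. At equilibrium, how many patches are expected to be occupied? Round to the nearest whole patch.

p* = m/(m+e) = 0.577/1.0330 = 0.5586.
Expected occupied patches = N × p* = 86 × 0.5586 = 48.04 ≈ 48.

48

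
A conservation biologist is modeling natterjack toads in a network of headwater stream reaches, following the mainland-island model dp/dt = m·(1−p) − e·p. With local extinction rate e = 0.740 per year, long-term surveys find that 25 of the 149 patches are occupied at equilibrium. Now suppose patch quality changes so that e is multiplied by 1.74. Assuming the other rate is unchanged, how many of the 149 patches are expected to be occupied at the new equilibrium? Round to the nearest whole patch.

Observed p* = 25/149 = 0.16779.
Balance m(1−p*) = e·p* gives m = e·p*/(1−p*) = 0.740×0.16779/0.83221 = 0.14920.
New p* = m/(m+e) = 0.14920/(0.14920+1.28760) = 0.10384.
Expected occupied = 149 × 0.10384 = 15.47 ≈ 15.

15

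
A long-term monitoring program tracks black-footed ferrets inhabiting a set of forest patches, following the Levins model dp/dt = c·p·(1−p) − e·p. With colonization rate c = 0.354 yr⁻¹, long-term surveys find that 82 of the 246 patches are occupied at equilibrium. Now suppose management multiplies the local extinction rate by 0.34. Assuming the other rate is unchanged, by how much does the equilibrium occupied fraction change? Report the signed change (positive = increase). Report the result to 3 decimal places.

Observed p* = 82/246 = 0.33333.
Balance c(1−p*) = e gives e = 0.354×(1 − 0.33333) = 0.23600.
New p* = 1 − e/c = 1 − 0.08024/0.35400 = 0.77333.
Δp* = 0.77333 − 0.33333 = +0.44000.

0.440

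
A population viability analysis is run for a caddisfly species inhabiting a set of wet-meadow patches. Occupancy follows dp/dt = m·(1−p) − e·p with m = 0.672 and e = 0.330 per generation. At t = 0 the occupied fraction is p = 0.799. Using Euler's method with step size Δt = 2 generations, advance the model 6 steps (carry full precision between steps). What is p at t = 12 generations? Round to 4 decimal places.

Update rule: p ← p + [m·(1−p) − e·p]·Δt with Δt = 2.
step 1: Δp = -0.25720, p = 0.54180
step 2: Δp = +0.25822, p = 0.80003
step 3: Δp = -0.25926, p = 0.54077
step 4: Δp = +0.26029, p = 0.80107
step 5: Δp = -0.26134, p = 0.53973
step 6: Δp = +0.26238, p = 0.80211

0.8021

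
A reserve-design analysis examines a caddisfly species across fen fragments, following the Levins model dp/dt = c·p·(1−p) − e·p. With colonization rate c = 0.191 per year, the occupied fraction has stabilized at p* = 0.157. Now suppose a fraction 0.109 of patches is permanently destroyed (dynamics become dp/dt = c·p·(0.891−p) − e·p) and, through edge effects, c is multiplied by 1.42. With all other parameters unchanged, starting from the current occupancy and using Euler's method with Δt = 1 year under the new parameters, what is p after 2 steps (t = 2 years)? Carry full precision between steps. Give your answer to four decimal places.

0.1689

Balance c(1−p*) = e gives e = 0.191×(1 − 0.15700) = 0.16101.
Starting from p₀ = 0.15700; update p ← p + (dp/dt)·Δt with the new parameters.
  1  |  dp/dt·Δt = +0.005976  |  p_1 = 0.162976
  2  |  dp/dt·Δt = +0.005939  |  p_2 = 0.168915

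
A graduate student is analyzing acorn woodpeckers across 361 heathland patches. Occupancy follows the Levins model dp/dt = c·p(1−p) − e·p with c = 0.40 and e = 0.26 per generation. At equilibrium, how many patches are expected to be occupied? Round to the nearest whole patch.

126

p* = 1 − e/c = 1 − 0.26/0.40 = 0.3500.
Expected occupied patches = N × p* = 361 × 0.3500 = 126.35 ≈ 126.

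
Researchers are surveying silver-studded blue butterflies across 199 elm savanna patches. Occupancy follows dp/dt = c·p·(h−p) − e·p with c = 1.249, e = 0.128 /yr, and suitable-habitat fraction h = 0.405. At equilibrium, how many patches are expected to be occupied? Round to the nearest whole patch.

p* = h − e/c = 0.405 − 0.1025 = 0.3025.
Expected occupied patches = N × p* = 199 × 0.3025 = 60.20 ≈ 60.

60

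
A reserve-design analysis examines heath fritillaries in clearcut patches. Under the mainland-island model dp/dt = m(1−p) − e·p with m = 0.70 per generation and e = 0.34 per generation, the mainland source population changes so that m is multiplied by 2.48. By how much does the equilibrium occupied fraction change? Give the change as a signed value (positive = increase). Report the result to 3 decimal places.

0.163

Before: p* = 0.70/(0.70+0.34) = 0.6731.
After: m = 1.736, e = 0.34; p* = 1.736/2.0760 = 0.8362.
Δp* = 0.8362 − 0.6731 = +0.1631.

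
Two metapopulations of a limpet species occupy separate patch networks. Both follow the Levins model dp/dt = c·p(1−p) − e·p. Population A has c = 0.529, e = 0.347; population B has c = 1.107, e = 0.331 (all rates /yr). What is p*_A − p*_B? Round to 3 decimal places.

A: p*_A = 1 − 0.347/0.529 = 0.3440.
B: p*_B = 1 − 0.331/1.107 = 0.7010.
p*_A − p*_B = 0.3440 − 0.7010 = -0.3569.

-0.357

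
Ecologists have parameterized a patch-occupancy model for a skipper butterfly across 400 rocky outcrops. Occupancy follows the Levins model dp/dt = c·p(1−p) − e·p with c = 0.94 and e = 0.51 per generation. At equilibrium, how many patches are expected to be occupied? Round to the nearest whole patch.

183

p* = 1 − e/c = 1 − 0.51/0.94 = 0.4574.
Expected occupied patches = N × p* = 400 × 0.4574 = 182.98 ≈ 183.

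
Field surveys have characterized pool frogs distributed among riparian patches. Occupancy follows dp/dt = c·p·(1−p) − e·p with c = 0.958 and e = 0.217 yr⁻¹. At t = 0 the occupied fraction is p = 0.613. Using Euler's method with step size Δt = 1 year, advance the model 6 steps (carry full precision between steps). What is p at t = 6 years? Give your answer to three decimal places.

0.773

Update rule: p ← p + [c·p·(1−p) − e·p]·Δt with Δt = 1.
p: 0.61300 → 0.70725  (Δp = +0.09425)
p: 0.70725 → 0.75213  (Δp = +0.04488)
p: 0.75213 → 0.76752  (Δp = +0.01539)
p: 0.76752 → 0.77191  (Δp = +0.00439)
p: 0.77191 → 0.77307  (Δp = +0.00117)
p: 0.77307 → 0.77338  (Δp = +0.00030)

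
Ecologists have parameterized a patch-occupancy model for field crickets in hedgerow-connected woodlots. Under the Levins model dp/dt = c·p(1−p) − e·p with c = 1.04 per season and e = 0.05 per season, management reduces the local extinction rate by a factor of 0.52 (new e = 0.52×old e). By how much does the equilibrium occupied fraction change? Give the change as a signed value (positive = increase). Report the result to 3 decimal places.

0.023

Before: p* = 1 − 0.05/1.04 = 0.9519.
After the change, c = 1.04, e = 0.026, so p* = 1 − 0.026/1.04 = 0.9750.
Δp* = 0.9750 − 0.9519 = +0.0231.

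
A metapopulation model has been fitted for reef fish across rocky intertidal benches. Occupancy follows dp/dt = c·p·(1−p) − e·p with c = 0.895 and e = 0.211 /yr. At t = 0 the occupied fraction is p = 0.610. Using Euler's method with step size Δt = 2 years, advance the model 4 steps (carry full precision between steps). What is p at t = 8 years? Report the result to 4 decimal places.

0.7635

Update rule: p ← p + [c·p·(1−p) − e·p]·Δt with Δt = 2.
p: 0.61000 → 0.77842  (Δp = +0.16842)
p: 0.77842 → 0.75867  (Δp = -0.01975)
p: 0.75867 → 0.76624  (Δp = +0.00757)
p: 0.76624 → 0.76350  (Δp = -0.00274)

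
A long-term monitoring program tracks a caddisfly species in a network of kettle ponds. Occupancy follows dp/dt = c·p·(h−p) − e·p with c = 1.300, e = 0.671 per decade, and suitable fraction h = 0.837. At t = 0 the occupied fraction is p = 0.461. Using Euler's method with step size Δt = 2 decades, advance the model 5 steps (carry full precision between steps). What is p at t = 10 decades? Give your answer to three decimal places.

0.321

Update rule: p ← p + [c·p·(h−p) − e·p]·Δt with Δt = 2.
step 1: Δp = -0.16799, p = 0.29301
step 2: Δp = +0.02121, p = 0.31422
step 3: Δp = +0.00542, p = 0.31963
step 4: Δp = +0.00101, p = 0.32064
step 5: Δp = +0.00017, p = 0.32081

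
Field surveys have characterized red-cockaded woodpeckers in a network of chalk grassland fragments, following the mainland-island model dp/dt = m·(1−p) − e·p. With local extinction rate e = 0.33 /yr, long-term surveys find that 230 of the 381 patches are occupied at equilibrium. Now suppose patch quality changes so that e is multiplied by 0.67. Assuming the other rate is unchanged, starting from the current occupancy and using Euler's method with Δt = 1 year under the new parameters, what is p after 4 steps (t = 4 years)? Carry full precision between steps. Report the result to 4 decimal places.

0.6940

Observed p* = 230/381 = 0.60367.
Balance m(1−p*) = e·p* gives m = e·p*/(1−p*) = 0.33×0.60367/0.39633 = 0.50265.
Starting from p₀ = 0.60367; update p ← p + (dp/dt)·Δt with the new parameters.
  1  |  dp/dt·Δt = +0.065740  |  p_1 = 0.669415
  2  |  dp/dt·Δt = +0.018161  |  p_2 = 0.687575
  3  |  dp/dt·Δt = +0.005017  |  p_3 = 0.692592
  4  |  dp/dt·Δt = +0.001386  |  p_4 = 0.693978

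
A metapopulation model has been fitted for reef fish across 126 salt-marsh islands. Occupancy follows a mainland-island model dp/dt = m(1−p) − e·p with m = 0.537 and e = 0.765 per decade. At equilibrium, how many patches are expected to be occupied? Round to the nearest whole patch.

52

p* = m/(m+e) = 0.537/1.3020 = 0.4124.
Expected occupied patches = N × p* = 126 × 0.4124 = 51.97 ≈ 52.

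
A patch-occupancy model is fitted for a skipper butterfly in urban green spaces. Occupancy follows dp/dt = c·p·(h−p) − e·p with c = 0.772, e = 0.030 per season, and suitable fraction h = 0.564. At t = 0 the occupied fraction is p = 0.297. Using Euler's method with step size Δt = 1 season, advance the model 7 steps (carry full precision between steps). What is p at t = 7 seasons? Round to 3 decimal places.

0.511

Update rule: p ← p + [c·p·(h−p) − e·p]·Δt with Δt = 1.
step 1: Δp = +0.05231, p = 0.34931
step 2: Δp = +0.04742, p = 0.39672
step 3: Δp = +0.03933, p = 0.43605
step 4: Δp = +0.02999, p = 0.46604
step 5: Δp = +0.02126, p = 0.48731
step 6: Δp = +0.01423, p = 0.50154
step 7: Δp = +0.00914, p = 0.51068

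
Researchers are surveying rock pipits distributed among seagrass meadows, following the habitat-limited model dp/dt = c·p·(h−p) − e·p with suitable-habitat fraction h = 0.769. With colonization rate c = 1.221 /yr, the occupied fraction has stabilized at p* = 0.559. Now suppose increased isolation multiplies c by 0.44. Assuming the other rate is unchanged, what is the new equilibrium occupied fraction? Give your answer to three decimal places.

Balance c(h−p*) = e gives e = 1.221×(0.769 − 0.55900) = 0.25641.
New p* = 0.769 − e/c = 0.769 − 0.25641/0.53724 = 0.29173.

0.292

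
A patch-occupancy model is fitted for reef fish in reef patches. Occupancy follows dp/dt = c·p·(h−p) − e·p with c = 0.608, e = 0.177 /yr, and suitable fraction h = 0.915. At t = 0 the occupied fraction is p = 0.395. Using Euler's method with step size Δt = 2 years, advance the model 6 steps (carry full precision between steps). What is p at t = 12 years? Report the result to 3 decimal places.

0.624

Update rule: p ← p + [c·p·(h−p) − e·p]·Δt with Δt = 2.
step 1: Δp = +0.10994, p = 0.50494
step 2: Δp = +0.07303, p = 0.57797
step 3: Δp = +0.03227, p = 0.61024
step 4: Δp = +0.01013, p = 0.62036
step 5: Δp = +0.00266, p = 0.62302
step 6: Δp = +0.00065, p = 0.62367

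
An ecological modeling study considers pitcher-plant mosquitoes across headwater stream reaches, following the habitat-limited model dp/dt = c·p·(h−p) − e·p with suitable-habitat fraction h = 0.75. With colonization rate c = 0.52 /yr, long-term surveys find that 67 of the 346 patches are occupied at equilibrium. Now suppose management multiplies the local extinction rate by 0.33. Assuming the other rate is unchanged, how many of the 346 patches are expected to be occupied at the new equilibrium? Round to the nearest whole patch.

196

Observed p* = 67/346 = 0.19364.
Balance c(h−p*) = e gives e = 0.52×(0.75 − 0.19364) = 0.28931.
New p* = 0.75 − e/c = 0.75 − 0.09547/0.52000 = 0.56640.
Expected occupied = 346 × 0.56640 = 195.97 ≈ 196.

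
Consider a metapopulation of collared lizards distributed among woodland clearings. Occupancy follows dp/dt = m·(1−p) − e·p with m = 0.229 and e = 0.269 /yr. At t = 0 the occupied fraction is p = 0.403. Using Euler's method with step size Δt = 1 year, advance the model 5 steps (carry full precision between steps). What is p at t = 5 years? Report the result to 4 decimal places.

Update rule: p ← p + [m·(1−p) − e·p]·Δt with Δt = 1.
t = 1: p = 0.40300 + (+0.02831) = 0.43131
t = 2: p = 0.43131 + (+0.01421) = 0.44552
t = 3: p = 0.44552 + (+0.00713) = 0.45265
t = 4: p = 0.45265 + (+0.00358) = 0.45623
t = 5: p = 0.45623 + (+0.00180) = 0.45803

0.4580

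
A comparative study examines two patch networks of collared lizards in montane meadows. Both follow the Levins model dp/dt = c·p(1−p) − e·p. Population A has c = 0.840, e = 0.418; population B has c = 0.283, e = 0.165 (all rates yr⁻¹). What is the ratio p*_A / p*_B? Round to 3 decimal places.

A: p*_A = 1 − 0.418/0.840 = 0.5024.
B: p*_B = 1 − 0.165/0.283 = 0.4170.
p*_A / p*_B = 0.5024/0.4170 = 1.2049.

1.205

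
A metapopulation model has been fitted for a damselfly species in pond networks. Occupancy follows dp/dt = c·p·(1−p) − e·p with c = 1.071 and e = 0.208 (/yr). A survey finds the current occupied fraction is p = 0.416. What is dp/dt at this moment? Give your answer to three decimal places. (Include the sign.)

0.174

Colonization term: c·p·(1−p) = 1.071×0.416×0.5840 = 0.26019.
Extinction term: e·p = 0.08653.
dp/dt = 0.26019 − 0.08653 = 0.17367.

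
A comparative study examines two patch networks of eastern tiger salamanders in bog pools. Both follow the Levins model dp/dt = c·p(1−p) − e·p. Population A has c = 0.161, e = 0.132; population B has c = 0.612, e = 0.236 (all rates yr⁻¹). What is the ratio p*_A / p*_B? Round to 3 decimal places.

A: p*_A = 1 − 0.132/0.161 = 0.1801.
B: p*_B = 1 − 0.236/0.612 = 0.6144.
p*_A / p*_B = 0.1801/0.6144 = 0.2932.

0.293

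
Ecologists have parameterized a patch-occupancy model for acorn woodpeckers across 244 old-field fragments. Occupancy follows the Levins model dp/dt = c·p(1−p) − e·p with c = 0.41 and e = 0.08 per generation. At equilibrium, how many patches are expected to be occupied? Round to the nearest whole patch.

p* = 1 − e/c = 1 − 0.08/0.41 = 0.8049.
Expected occupied patches = N × p* = 244 × 0.8049 = 196.39 ≈ 196.

196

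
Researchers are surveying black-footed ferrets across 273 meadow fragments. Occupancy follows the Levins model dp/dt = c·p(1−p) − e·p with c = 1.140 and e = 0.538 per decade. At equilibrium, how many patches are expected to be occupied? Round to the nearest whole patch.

144

p* = 1 − e/c = 1 − 0.538/1.140 = 0.5281.
Expected occupied patches = N × p* = 273 × 0.5281 = 144.16 ≈ 144.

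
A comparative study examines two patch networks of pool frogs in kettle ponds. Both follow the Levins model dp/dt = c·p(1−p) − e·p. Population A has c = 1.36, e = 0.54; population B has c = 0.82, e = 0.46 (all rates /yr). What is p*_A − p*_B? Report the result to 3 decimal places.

A: p*_A = 1 − 0.54/1.36 = 0.6029.
B: p*_B = 1 − 0.46/0.82 = 0.4390.
p*_A − p*_B = 0.6029 − 0.4390 = 0.1639.

0.164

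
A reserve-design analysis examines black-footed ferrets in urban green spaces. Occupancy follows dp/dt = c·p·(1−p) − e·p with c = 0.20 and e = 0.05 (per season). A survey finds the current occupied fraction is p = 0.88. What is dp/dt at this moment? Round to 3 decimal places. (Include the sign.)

Colonization term: c·p·(1−p) = 0.20×0.88×0.1200 = 0.02112.
Extinction term: e·p = 0.04400.
dp/dt = 0.02112 − 0.04400 = -0.02288.

-0.023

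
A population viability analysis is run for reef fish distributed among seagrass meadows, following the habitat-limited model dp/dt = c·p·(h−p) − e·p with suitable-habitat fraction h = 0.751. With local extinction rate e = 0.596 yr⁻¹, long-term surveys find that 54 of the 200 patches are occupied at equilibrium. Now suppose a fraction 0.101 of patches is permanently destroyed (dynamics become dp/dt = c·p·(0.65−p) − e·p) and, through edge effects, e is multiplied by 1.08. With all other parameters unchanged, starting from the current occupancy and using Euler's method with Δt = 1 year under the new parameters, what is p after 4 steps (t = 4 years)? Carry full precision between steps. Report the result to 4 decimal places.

0.1698

Observed p* = 54/200 = 0.27000.
Balance c(h−p*) = e gives c = e/(0.751 − 0.27000) = 0.596/0.48100 = 1.23909.
Starting from p₀ = 0.27000; update p ← p + (dp/dt)·Δt with the new parameters.
  1  |  dp/dt·Δt = -0.046663  |  p_1 = 0.223337
  2  |  dp/dt·Δt = -0.025685  |  p_2 = 0.197651
  3  |  dp/dt·Δt = -0.016441  |  p_3 = 0.181210
  4  |  dp/dt·Δt = -0.011382  |  p_4 = 0.169829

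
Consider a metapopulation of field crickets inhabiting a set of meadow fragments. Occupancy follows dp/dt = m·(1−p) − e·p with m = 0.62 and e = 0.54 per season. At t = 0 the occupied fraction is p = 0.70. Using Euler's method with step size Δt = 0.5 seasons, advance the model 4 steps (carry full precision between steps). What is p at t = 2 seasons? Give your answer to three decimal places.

Update rule: p ← p + [m·(1−p) − e·p]·Δt with Δt = 0.5.
  1  |  dp/dt·Δt = -0.096000  |  p_1 = 0.604000
  2  |  dp/dt·Δt = -0.040320  |  p_2 = 0.563680
  3  |  dp/dt·Δt = -0.016934  |  p_3 = 0.546746
  4  |  dp/dt·Δt = -0.007112  |  p_4 = 0.539633

0.540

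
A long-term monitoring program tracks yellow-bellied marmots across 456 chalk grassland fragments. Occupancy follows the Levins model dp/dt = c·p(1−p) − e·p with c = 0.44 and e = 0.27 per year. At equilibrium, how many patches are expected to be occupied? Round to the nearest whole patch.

176

p* = 1 − e/c = 1 − 0.27/0.44 = 0.3864.
Expected occupied patches = N × p* = 456 × 0.3864 = 176.18 ≈ 176.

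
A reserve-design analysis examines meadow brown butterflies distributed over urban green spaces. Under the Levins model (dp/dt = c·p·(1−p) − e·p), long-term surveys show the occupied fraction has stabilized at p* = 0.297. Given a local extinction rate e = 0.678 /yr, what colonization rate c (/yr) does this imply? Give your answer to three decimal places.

At equilibrium c(1−p*) = e, so c = e/(1−p*).
c = 0.678/(1 − 0.297) = 0.678/0.7030 = 0.9644.

0.964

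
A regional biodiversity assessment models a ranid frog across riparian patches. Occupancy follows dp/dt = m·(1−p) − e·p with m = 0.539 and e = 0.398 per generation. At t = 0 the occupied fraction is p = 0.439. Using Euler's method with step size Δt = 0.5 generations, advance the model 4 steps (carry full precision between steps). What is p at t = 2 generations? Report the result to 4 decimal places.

0.5644

Update rule: p ← p + [m·(1−p) − e·p]·Δt with Δt = 0.5.
  1  |  dp/dt·Δt = +0.063828  |  p_1 = 0.502829
  2  |  dp/dt·Δt = +0.033925  |  p_2 = 0.536753
  3  |  dp/dt·Δt = +0.018031  |  p_3 = 0.554784
  4  |  dp/dt·Δt = +0.009584  |  p_4 = 0.564368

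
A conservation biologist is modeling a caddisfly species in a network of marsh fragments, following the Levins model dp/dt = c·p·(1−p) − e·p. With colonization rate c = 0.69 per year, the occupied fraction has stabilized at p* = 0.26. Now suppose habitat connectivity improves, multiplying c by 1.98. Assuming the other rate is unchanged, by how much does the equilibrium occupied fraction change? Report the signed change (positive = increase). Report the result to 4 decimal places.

Balance c(1−p*) = e gives e = 0.69×(1 − 0.26000) = 0.51060.
New p* = 1 − e/c = 1 − 0.51060/1.36620 = 0.62626.
Δp* = 0.62626 − 0.26000 = +0.36626.

0.3663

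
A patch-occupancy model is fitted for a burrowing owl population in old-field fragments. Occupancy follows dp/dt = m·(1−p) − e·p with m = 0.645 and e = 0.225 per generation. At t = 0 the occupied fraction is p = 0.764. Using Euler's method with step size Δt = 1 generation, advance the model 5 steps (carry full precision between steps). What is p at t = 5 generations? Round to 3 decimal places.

Update rule: p ← p + [m·(1−p) − e·p]·Δt with Δt = 1.
step 1: Δp = -0.01968, p = 0.74432
step 2: Δp = -0.00256, p = 0.74176
step 3: Δp = -0.00033, p = 0.74143
step 4: Δp = -0.00004, p = 0.74139
step 5: Δp = -0.00001, p = 0.74138

0.741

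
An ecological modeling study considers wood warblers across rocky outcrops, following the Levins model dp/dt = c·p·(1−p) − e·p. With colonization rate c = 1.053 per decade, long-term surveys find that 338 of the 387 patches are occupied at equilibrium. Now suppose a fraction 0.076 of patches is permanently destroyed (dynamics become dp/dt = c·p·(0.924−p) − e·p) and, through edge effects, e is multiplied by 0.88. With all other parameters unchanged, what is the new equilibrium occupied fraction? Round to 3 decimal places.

Observed p* = 338/387 = 0.87339.
Balance c(1−p*) = e gives e = 1.053×(1 − 0.87339) = 0.13332.
New p* = 0.924 − e/c = 0.924 − 0.11732/1.05300 = 0.81258.

0.813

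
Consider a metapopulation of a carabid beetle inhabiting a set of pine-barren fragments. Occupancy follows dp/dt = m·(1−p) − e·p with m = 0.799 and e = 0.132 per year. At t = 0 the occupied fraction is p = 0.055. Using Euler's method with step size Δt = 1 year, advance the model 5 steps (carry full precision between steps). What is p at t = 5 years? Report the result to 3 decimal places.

Update rule: p ← p + [m·(1−p) − e·p]·Δt with Δt = 1.
t = 1: p = 0.05500 + (+0.74779) = 0.80280
t = 2: p = 0.80280 + (+0.05160) = 0.85439
t = 3: p = 0.85439 + (+0.00356) = 0.85795
t = 4: p = 0.85795 + (+0.00025) = 0.85820
t = 5: p = 0.85820 + (+0.00002) = 0.85822

0.858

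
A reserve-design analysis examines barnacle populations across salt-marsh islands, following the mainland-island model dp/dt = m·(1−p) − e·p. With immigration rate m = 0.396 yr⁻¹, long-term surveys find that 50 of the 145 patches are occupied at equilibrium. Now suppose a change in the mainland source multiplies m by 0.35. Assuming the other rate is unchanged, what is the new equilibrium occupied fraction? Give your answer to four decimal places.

0.1556

Observed p* = 50/145 = 0.34483.
Balance m(1−p*) = e·p* gives e = m(1−p*)/p* = 0.396×0.65517/0.34483 = 0.75239.
New p* = m/(m+e) = 0.13860/(0.13860+0.75239) = 0.15556.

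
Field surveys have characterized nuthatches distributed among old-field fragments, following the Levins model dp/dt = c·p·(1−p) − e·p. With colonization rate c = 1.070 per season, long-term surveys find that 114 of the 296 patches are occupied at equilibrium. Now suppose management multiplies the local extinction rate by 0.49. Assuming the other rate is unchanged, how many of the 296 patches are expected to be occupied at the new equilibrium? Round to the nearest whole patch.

Observed p* = 114/296 = 0.38514.
Balance c(1−p*) = e gives e = 1.070×(1 − 0.38514) = 0.65790.
New p* = 1 − e/c = 1 − 0.32237/1.07000 = 0.69872.
Expected occupied = 296 × 0.69872 = 206.82 ≈ 207.

207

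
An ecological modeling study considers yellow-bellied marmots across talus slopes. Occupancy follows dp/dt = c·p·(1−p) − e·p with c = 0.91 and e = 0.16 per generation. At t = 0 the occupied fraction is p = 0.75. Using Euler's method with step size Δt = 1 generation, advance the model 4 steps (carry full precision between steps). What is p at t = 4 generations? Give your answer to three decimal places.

Update rule: p ← p + [c·p·(1−p) − e·p]·Δt with Δt = 1.
t = 1: p = 0.75000 + (+0.05063) = 0.80063
t = 2: p = 0.80063 + (+0.01716) = 0.81778
t = 3: p = 0.81778 + (+0.00476) = 0.82254
t = 4: p = 0.82254 + (+0.00122) = 0.82376

0.824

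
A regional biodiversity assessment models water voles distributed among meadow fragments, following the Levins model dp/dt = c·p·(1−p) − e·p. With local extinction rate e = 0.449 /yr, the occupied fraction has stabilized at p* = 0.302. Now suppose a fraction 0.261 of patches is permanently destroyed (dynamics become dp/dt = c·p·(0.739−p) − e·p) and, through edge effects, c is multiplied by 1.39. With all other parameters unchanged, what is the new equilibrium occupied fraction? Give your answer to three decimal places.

0.237

Balance c(1−p*) = e gives c = e/(1 − 0.30200) = 0.449/0.69800 = 0.64327.
New p* = 0.739 − e/c = 0.739 − 0.44900/0.89415 = 0.23685.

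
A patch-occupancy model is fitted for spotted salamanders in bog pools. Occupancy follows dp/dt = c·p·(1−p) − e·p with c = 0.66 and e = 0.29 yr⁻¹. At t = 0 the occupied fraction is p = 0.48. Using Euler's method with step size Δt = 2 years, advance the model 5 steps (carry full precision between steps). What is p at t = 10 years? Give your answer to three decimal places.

0.560

Update rule: p ← p + [c·p·(1−p) − e·p]·Δt with Δt = 2.
  1  |  dp/dt·Δt = +0.051072  |  p_1 = 0.531072
  2  |  dp/dt·Δt = +0.020704  |  p_2 = 0.551776
  3  |  dp/dt·Δt = +0.006431  |  p_3 = 0.558207
  4  |  dp/dt·Δt = +0.001768  |  p_4 = 0.559975
  5  |  dp/dt·Δt = +0.000467  |  p_5 = 0.560441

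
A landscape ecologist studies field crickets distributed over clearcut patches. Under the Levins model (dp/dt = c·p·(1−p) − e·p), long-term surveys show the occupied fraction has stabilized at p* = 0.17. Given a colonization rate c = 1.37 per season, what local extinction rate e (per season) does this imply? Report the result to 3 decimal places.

At equilibrium c(1−p*) = e.
e = 1.37 × (1 − 0.17) = 1.37 × 0.8300 = 1.1371.

1.137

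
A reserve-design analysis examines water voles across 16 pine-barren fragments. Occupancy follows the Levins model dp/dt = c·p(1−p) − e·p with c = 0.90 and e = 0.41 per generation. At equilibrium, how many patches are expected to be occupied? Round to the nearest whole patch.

9

p* = 1 − e/c = 1 − 0.41/0.90 = 0.5444.
Expected occupied patches = N × p* = 16 × 0.5444 = 8.71 ≈ 9.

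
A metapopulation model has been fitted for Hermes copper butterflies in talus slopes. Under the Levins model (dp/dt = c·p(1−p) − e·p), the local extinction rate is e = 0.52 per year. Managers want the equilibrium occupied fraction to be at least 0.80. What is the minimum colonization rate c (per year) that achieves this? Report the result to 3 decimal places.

2.600

p* = 1 − e/c ≥ 0.80 requires e/c ≤ 0.2000, i.e. c ≥ e/0.2000.
c_min = 0.52/0.2000 = 2.6000.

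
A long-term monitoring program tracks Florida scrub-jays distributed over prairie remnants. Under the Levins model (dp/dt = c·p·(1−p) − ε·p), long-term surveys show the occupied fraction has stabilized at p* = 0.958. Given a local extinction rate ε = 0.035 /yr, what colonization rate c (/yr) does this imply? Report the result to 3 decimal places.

0.833

At equilibrium c(1−p*) = ε, so c = ε/(1−p*).
c = 0.035/(1 − 0.958) = 0.035/0.0420 = 0.8333.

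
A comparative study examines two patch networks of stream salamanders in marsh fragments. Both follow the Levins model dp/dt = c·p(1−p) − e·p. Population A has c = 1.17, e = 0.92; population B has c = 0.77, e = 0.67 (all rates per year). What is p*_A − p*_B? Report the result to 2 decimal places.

A: p*_A = 1 − 0.92/1.17 = 0.2137.
B: p*_B = 1 − 0.67/0.77 = 0.1299.
p*_A − p*_B = 0.2137 − 0.1299 = 0.0838.

0.08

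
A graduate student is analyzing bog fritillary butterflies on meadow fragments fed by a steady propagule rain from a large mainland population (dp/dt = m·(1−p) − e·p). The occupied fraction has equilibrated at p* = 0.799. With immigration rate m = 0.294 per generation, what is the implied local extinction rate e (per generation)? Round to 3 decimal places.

At equilibrium m(1−p*) = e·p*, so e = m(1−p*)/p*.
e = 0.294 × 0.2010 / 0.799 = 0.0740.

0.074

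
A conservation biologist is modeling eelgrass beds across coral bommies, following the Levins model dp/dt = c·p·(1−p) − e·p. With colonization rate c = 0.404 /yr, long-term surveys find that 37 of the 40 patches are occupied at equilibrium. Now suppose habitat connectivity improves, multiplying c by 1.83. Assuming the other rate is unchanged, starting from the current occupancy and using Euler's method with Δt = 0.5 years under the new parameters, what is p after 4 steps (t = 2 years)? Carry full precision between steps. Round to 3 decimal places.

Observed p* = 37/40 = 0.92500.
Balance c(1−p*) = e gives e = 0.404×(1 − 0.92500) = 0.03030.
Starting from p₀ = 0.92500; update p ← p + (dp/dt)·Δt with the new parameters.
step 1: Δp = +0.01163, p = 0.93663
step 2: Δp = +0.00775, p = 0.94438
step 3: Δp = +0.00511, p = 0.94949
step 4: Δp = +0.00334, p = 0.95283

0.953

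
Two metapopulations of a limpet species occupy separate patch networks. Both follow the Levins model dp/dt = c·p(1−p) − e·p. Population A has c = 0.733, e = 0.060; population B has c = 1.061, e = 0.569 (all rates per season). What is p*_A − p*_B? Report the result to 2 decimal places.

A: p*_A = 1 − 0.060/0.733 = 0.9181.
B: p*_B = 1 − 0.569/1.061 = 0.4637.
p*_A − p*_B = 0.9181 − 0.4637 = 0.4544.

0.45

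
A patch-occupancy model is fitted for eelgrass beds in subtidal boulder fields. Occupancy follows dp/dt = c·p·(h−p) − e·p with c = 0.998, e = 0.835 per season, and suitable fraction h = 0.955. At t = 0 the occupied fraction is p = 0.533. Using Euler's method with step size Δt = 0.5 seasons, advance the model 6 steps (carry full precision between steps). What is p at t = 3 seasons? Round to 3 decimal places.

0.242

Update rule: p ← p + [c·p·(h−p) − e·p]·Δt with Δt = 0.5.
t = 0.5: p = 0.53300 + (-0.11029) = 0.42271
t = 1: p = 0.42271 + (-0.06420) = 0.35851
t = 1.5: p = 0.35851 + (-0.04297) = 0.31554
t = 2: p = 0.31554 + (-0.03105) = 0.28449
t = 2.5: p = 0.28449 + (-0.02359) = 0.26090
t = 3: p = 0.26090 + (-0.01856) = 0.24234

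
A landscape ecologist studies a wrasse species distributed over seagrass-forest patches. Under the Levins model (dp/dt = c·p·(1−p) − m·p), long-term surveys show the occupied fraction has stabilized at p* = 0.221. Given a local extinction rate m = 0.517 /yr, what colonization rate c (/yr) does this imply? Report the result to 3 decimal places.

0.664

At equilibrium c(1−p*) = m, so c = m/(1−p*).
c = 0.517/(1 − 0.221) = 0.517/0.7790 = 0.6637.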